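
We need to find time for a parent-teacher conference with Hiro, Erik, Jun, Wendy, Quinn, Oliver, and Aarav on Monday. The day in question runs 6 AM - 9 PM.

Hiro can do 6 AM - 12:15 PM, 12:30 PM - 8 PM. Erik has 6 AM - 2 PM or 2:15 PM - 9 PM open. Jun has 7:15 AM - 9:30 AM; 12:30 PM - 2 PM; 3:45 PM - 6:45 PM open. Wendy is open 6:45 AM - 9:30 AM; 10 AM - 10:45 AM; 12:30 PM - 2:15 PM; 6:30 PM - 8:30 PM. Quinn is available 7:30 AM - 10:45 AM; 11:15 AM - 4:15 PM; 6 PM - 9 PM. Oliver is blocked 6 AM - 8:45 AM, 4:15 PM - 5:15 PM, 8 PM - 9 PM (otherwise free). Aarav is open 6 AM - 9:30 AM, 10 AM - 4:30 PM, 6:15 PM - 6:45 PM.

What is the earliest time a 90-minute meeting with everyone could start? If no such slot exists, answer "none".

12:30

Hiro free: 06:00-12:15, 12:30-20:00.
Erik free: 06:00-14:00, 14:15-21:00.
Jun free: 07:15-09:30, 12:30-14:00, 15:45-18:45.
Wendy free: 06:45-09:30, 10:00-10:45, 12:30-14:15, 18:30-20:30.
Quinn free: 07:30-10:45, 11:15-16:15, 18:00-21:00.
Oliver free: 08:45-16:15, 17:15-20:00 (invert busy blocks within the working day).
Aarav free: 06:00-09:30, 10:00-16:30, 18:15-18:45.
Hiro ∩ Erik: 06:00-12:15, 12:30-14:00, 14:15-20:00.
Hiro ∩ Erik ∩ Jun: 07:15-09:30, 12:30-14:00, 15:45-18:45.
Hiro ∩ Erik ∩ Jun ∩ Wendy: 07:15-09:30, 12:30-14:00, 18:30-18:45.
Hiro ∩ Erik ∩ Jun ∩ Wendy ∩ Quinn: 07:30-09:30, 12:30-14:00, 18:30-18:45.
Hiro ∩ Erik ∩ Jun ∩ Wendy ∩ Quinn ∩ Oliver: 08:45-09:30, 12:30-14:00, 18:30-18:45.
Hiro ∩ Erik ∩ Jun ∩ Wendy ∩ Quinn ∩ Oliver ∩ Aarav: 08:45-09:30, 12:30-14:00, 18:30-18:45.
The first common window of at least 90 minutes is 12:30-14:00, so the earliest start is 12:30.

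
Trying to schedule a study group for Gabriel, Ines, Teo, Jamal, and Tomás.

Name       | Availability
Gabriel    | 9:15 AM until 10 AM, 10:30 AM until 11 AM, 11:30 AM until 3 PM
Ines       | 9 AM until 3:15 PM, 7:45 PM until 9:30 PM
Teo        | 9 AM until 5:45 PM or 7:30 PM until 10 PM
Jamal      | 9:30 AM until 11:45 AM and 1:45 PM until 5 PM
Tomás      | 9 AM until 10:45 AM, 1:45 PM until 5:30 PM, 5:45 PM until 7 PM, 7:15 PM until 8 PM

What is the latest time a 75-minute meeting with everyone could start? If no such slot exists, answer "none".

13:45

Gabriel ∩ Ines: 09:15-10:00, 10:30-11:00, 11:30-15:00.
Gabriel ∩ Ines ∩ Teo: 09:15-10:00, 10:30-11:00, 11:30-15:00.
Gabriel ∩ Ines ∩ Teo ∩ Jamal: 09:30-10:00, 10:30-11:00, 11:30-11:45, 13:45-15:00.
Gabriel ∩ Ines ∩ Teo ∩ Jamal ∩ Tomás: 09:30-10:00, 10:30-10:45, 13:45-15:00.
The last common window of at least 75 minutes is 13:45-15:00; a 75-minute meeting can start as late as 13:45 and still end by 15:00.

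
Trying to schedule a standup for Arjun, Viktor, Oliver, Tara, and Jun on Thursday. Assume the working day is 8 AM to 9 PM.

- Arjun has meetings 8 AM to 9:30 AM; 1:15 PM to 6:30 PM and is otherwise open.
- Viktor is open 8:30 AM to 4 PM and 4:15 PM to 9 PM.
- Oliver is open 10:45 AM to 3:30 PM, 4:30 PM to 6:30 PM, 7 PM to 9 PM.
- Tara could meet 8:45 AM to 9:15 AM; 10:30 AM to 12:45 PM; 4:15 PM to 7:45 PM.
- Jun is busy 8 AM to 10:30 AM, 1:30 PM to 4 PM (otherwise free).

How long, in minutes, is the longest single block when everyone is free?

120

Arjun free: 09:30-13:15, 18:30-21:00 (invert busy blocks within the working day).
Viktor free: 08:30-16:00, 16:15-21:00.
Oliver free: 10:45-15:30, 16:30-18:30, 19:00-21:00.
Tara free: 08:45-09:15, 10:30-12:45, 16:15-19:45.
Jun free: 10:30-13:30, 16:00-21:00 (invert busy blocks within the working day).
Arjun ∩ Viktor: 09:30-13:15, 18:30-21:00.
Arjun ∩ Viktor ∩ Oliver: 10:45-13:15, 19:00-21:00.
Arjun ∩ Viktor ∩ Oliver ∩ Tara: 10:45-12:45, 19:00-19:45.
Arjun ∩ Viktor ∩ Oliver ∩ Tara ∩ Jun: 10:45-12:45, 19:00-19:45.
The longest is 10:45-12:45 at 120 minutes.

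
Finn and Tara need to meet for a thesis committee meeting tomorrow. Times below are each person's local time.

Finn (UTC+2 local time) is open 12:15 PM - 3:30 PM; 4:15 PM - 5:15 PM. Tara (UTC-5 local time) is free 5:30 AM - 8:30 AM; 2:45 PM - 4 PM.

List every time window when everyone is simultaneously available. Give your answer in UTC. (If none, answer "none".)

Finn in UTC: 10:15-13:30, 14:15-15:15 (subtract 2h to convert from UTC+2).
Tara in UTC: 10:30-13:30, 19:45-21:00 (add 5h to convert from UTC-5).
Finn ∩ Tara: 10:30-13:30.

10:30-13:30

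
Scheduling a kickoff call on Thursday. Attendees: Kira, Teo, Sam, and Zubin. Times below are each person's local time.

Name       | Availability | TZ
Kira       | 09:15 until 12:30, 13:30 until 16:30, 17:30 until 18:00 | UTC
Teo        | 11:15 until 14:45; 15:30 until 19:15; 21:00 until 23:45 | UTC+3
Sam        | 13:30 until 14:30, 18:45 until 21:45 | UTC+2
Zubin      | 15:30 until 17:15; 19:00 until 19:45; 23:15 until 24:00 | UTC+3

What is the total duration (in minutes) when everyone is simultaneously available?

Kira in UTC: 09:15-12:30, 13:30-16:30, 17:30-18:00.
Teo in UTC: 08:15-11:45, 12:30-16:15, 18:00-20:45 (subtract 3h to convert from UTC+3).
Sam in UTC: 11:30-12:30, 16:45-19:45 (subtract 2h to convert from UTC+2).
Zubin in UTC: 12:30-14:15, 16:00-16:45, 20:15-21:00 (subtract 3h to convert from UTC+3).
Kira ∩ Teo: 09:15-11:45, 13:30-16:15.
Kira ∩ Teo ∩ Sam: 11:30-11:45.
Kira ∩ Teo ∩ Sam ∩ Zubin: ∅.
There is no time when everyone is free.
There is no common window, so the total is 0 minutes.

0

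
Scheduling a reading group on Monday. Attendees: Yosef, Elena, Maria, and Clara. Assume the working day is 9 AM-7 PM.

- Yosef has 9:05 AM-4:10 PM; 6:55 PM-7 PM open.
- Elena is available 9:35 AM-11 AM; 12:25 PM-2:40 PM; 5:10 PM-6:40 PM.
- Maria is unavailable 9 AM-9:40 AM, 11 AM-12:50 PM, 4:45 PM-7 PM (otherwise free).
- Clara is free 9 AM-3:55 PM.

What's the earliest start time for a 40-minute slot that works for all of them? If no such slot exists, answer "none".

09:40

Yosef free: 09:05-16:10, 18:55-19:00.
Elena free: 09:35-11:00, 12:25-14:40, 17:10-18:40.
Maria free: 09:40-11:00, 12:50-16:45 (invert busy blocks within the working day).
Clara free: 09:00-15:55.
Yosef ∩ Elena: 09:35-11:00, 12:25-14:40.
Yosef ∩ Elena ∩ Maria: 09:40-11:00, 12:50-14:40.
Yosef ∩ Elena ∩ Maria ∩ Clara: 09:40-11:00, 12:50-14:40.
The first common window of at least 40 minutes is 09:40-11:00, so the earliest start is 09:40.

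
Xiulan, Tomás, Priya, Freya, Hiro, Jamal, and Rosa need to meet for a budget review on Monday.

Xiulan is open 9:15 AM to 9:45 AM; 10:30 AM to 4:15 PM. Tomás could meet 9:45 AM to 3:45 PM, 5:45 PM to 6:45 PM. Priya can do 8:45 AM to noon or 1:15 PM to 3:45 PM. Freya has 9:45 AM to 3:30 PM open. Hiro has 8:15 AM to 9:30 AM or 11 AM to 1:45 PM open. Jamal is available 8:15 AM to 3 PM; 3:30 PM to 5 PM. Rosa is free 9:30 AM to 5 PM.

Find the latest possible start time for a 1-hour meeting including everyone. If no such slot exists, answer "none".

11:00

Xiulan ∩ Tomás: 10:30-15:45.
Xiulan ∩ Tomás ∩ Priya: 10:30-12:00, 13:15-15:45.
Xiulan ∩ Tomás ∩ Priya ∩ Freya: 10:30-12:00, 13:15-15:30.
Xiulan ∩ Tomás ∩ Priya ∩ Freya ∩ Hiro: 11:00-12:00, 13:15-13:45.
Xiulan ∩ Tomás ∩ Priya ∩ Freya ∩ Hiro ∩ Jamal: 11:00-12:00, 13:15-13:45.
Xiulan ∩ Tomás ∩ Priya ∩ Freya ∩ Hiro ∩ Jamal ∩ Rosa: 11:00-12:00, 13:15-13:45.
The last common window of at least 60 minutes is 11:00-12:00; a 60-minute meeting can start as late as 11:00 and still end by 12:00.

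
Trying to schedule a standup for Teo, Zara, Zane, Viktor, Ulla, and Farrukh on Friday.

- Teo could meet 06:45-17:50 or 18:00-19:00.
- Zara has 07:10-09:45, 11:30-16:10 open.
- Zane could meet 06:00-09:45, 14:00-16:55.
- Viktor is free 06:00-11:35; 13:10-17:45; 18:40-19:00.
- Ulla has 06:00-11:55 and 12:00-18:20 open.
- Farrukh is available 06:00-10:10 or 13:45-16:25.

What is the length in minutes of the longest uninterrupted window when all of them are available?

Teo ∩ Zara: 07:10-09:45, 11:30-16:10.
Teo ∩ Zara ∩ Zane: 07:10-09:45, 14:00-16:10.
Teo ∩ Zara ∩ Zane ∩ Viktor: 07:10-09:45, 14:00-16:10.
Teo ∩ Zara ∩ Zane ∩ Viktor ∩ Ulla: 07:10-09:45, 14:00-16:10.
Teo ∩ Zara ∩ Zane ∩ Viktor ∩ Ulla ∩ Farrukh: 07:10-09:45, 14:00-16:10.
So the common availability across everyone is 07:10-09:45, 14:00-16:10.
The longest is 07:10-09:45 at 155 minutes.

155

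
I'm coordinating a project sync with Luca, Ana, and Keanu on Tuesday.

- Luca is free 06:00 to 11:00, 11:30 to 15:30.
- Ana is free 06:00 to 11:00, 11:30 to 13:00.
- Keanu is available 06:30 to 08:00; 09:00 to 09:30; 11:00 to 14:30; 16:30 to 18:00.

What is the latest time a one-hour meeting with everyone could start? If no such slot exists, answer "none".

Luca ∩ Ana: 06:00-11:00, 11:30-13:00.
Luca ∩ Ana ∩ Keanu: 06:30-08:00, 09:00-09:30, 11:30-13:00.
So the common availability across everyone is 06:30-08:00, 09:00-09:30, 11:30-13:00.
The last common window of at least 60 minutes is 11:30-13:00; a 60-minute meeting can start as late as 12:00 and still end by 13:00.

12:00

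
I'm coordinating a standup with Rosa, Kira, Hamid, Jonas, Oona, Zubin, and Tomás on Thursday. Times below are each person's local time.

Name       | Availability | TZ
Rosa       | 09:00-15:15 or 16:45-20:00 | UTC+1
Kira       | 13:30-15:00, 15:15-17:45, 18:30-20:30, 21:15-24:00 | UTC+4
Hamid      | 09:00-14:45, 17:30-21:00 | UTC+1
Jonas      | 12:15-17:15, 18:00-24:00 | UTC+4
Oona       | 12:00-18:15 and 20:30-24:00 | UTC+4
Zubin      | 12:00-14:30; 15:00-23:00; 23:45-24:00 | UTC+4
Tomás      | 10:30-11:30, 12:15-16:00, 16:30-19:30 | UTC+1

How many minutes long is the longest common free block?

120

Rosa in UTC: 08:00-14:15, 15:45-19:00 (subtract 1h to convert from UTC+1).
Kira in UTC: 09:30-11:00, 11:15-13:45, 14:30-16:30, 17:15-20:00 (subtract 4h to convert from UTC+4).
Hamid in UTC: 08:00-13:45, 16:30-20:00 (subtract 1h to convert from UTC+1).
Jonas in UTC: 08:15-13:15, 14:00-20:00 (subtract 4h to convert from UTC+4).
Oona in UTC: 08:00-14:15, 16:30-20:00 (subtract 4h to convert from UTC+4).
Zubin in UTC: 08:00-10:30, 11:00-19:00, 19:45-20:00 (subtract 4h to convert from UTC+4).
Tomás in UTC: 09:30-10:30, 11:15-15:00, 15:30-18:30 (subtract 1h to convert from UTC+1).
Rosa ∩ Kira: 09:30-11:00, 11:15-13:45, 15:45-16:30, 17:15-19:00.
Rosa ∩ Kira ∩ Hamid: 09:30-11:00, 11:15-13:45, 17:15-19:00.
Rosa ∩ Kira ∩ Hamid ∩ Jonas: 09:30-11:00, 11:15-13:15, 17:15-19:00.
Rosa ∩ Kira ∩ Hamid ∩ Jonas ∩ Oona: 09:30-11:00, 11:15-13:15, 17:15-19:00.
Rosa ∩ Kira ∩ Hamid ∩ Jonas ∩ Oona ∩ Zubin: 09:30-10:30, 11:15-13:15, 17:15-19:00.
Rosa ∩ Kira ∩ Hamid ∩ Jonas ∩ Oona ∩ Zubin ∩ Tomás: 09:30-10:30, 11:15-13:15, 17:15-18:30.
The longest is 11:15-13:15 at 120 minutes.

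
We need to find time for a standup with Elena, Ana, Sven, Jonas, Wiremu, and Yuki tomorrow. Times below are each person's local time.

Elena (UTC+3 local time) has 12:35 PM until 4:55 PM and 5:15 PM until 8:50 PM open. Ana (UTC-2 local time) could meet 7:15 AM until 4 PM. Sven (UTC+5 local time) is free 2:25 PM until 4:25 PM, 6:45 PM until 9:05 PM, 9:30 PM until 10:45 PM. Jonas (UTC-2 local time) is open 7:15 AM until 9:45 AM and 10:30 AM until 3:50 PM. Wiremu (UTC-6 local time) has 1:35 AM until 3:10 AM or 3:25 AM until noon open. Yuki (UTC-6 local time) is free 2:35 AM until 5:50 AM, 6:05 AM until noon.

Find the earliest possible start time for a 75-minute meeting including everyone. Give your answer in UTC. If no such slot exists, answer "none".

Elena in UTC: 09:35-13:55, 14:15-17:50 (subtract 3h to convert from UTC+3).
Ana in UTC: 09:15-18:00 (add 2h to convert from UTC-2).
Sven in UTC: 09:25-11:25, 13:45-16:05, 16:30-17:45 (subtract 5h to convert from UTC+5).
Jonas in UTC: 09:15-11:45, 12:30-17:50 (add 2h to convert from UTC-2).
Wiremu in UTC: 07:35-09:10, 09:25-18:00 (add 6h to convert from UTC-6).
Yuki in UTC: 08:35-11:50, 12:05-18:00 (add 6h to convert from UTC-6).
Elena ∩ Ana: 09:35-13:55, 14:15-17:50.
Elena ∩ Ana ∩ Sven: 09:35-11:25, 13:45-13:55, 14:15-16:05, 16:30-17:45.
Elena ∩ Ana ∩ Sven ∩ Jonas: 09:35-11:25, 13:45-13:55, 14:15-16:05, 16:30-17:45.
Elena ∩ Ana ∩ Sven ∩ Jonas ∩ Wiremu: 09:35-11:25, 13:45-13:55, 14:15-16:05, 16:30-17:45.
Elena ∩ Ana ∩ Sven ∩ Jonas ∩ Wiremu ∩ Yuki: 09:35-11:25, 13:45-13:55, 14:15-16:05, 16:30-17:45.
The first common window of at least 75 minutes is 09:35-11:25, so the earliest start is 09:35.

09:35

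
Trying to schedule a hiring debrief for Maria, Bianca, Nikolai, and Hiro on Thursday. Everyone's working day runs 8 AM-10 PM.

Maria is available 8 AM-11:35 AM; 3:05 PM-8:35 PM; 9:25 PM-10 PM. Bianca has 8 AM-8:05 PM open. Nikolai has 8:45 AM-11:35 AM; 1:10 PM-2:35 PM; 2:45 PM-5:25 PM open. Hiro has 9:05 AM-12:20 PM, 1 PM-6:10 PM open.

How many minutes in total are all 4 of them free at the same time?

Maria ∩ Bianca: 08:00-11:35, 15:05-20:05.
Maria ∩ Bianca ∩ Nikolai: 08:45-11:35, 15:05-17:25.
Maria ∩ Bianca ∩ Nikolai ∩ Hiro: 09:05-11:35, 15:05-17:25.
Those are the intersection windows.
Summing the common windows: 150 + 140 = 290 minutes.

290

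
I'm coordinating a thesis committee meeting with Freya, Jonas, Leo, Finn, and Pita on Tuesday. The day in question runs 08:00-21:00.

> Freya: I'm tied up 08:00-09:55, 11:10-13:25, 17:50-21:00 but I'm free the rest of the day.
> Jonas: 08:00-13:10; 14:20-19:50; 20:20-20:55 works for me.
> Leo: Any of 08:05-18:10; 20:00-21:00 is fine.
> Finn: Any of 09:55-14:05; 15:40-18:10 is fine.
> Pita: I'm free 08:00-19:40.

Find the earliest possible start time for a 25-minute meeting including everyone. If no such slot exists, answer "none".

09:55

Freya free: 09:55-11:10, 13:25-17:50 (invert busy blocks within the working day).
Jonas free: 08:00-13:10, 14:20-19:50, 20:20-20:55.
Leo free: 08:05-18:10, 20:00-21:00.
Finn free: 09:55-14:05, 15:40-18:10.
Pita free: 08:00-19:40.
Freya ∩ Jonas: 09:55-11:10, 14:20-17:50.
Freya ∩ Jonas ∩ Leo: 09:55-11:10, 14:20-17:50.
Freya ∩ Jonas ∩ Leo ∩ Finn: 09:55-11:10, 15:40-17:50.
Freya ∩ Jonas ∩ Leo ∩ Finn ∩ Pita: 09:55-11:10, 15:40-17:50.
The first common window of at least 25 minutes is 09:55-11:10, so the earliest start is 09:55.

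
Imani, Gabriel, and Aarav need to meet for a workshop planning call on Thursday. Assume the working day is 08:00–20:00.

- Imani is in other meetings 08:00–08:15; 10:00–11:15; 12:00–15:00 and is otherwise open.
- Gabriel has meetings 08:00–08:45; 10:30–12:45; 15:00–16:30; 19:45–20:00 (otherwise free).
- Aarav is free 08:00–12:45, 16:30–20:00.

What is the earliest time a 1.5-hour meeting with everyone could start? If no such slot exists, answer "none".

Imani free: 08:15-10:00, 11:15-12:00, 15:00-20:00 (invert busy blocks within the working day).
Gabriel free: 08:45-10:30, 12:45-15:00, 16:30-19:45 (invert busy blocks within the working day).
Aarav free: 08:00-12:45, 16:30-20:00.
Imani ∩ Gabriel: 08:45-10:00, 16:30-19:45.
Imani ∩ Gabriel ∩ Aarav: 08:45-10:00, 16:30-19:45.
Those are the intersection windows.
The first common window of at least 90 minutes is 16:30-19:45, so the earliest start is 16:30.

16:30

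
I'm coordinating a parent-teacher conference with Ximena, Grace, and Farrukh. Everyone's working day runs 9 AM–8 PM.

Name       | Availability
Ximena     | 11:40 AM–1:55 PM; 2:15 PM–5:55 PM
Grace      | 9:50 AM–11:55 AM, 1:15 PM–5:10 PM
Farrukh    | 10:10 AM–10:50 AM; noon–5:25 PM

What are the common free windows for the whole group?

13:15-13:55, 14:15-17:10

Ximena ∩ Grace: 11:40-11:55, 13:15-13:55, 14:15-17:10.
Ximena ∩ Grace ∩ Farrukh: 13:15-13:55, 14:15-17:10.
So the common availability across everyone is 13:15-13:55, 14:15-17:10.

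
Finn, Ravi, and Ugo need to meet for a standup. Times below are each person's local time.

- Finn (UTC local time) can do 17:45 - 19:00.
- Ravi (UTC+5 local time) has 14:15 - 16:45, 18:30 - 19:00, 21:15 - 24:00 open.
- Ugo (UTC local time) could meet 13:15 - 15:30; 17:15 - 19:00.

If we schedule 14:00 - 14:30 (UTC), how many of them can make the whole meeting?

1

Finn in UTC: 17:45-19:00.
Ravi in UTC: 09:15-11:45, 13:30-14:00, 16:15-19:00 (subtract 5h to convert from UTC+5).
Ugo in UTC: 13:15-15:30, 17:15-19:00.
Ugo can make the full 14:00-14:30 slot — that's 1.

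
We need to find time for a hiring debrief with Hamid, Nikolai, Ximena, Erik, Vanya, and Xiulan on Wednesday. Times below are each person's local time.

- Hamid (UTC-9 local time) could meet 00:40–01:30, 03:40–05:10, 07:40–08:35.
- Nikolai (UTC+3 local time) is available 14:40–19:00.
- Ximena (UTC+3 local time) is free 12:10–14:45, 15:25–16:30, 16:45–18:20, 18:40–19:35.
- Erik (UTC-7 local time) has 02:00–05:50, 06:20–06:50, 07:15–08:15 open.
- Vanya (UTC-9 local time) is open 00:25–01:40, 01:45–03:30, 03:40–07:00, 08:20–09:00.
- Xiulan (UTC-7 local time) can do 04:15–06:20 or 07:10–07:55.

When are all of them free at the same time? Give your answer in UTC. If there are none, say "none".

12:40-12:50

Hamid in UTC: 09:40-10:30, 12:40-14:10, 16:40-17:35 (add 9h to convert from UTC-9).
Nikolai in UTC: 11:40-16:00 (subtract 3h to convert from UTC+3).
Ximena in UTC: 09:10-11:45, 12:25-13:30, 13:45-15:20, 15:40-16:35 (subtract 3h to convert from UTC+3).
Erik in UTC: 09:00-12:50, 13:20-13:50, 14:15-15:15 (add 7h to convert from UTC-7).
Vanya in UTC: 09:25-10:40, 10:45-12:30, 12:40-16:00, 17:20-18:00 (add 9h to convert from UTC-9).
Xiulan in UTC: 11:15-13:20, 14:10-14:55 (add 7h to convert from UTC-7).
Hamid ∩ Nikolai: 12:40-14:10.
Hamid ∩ Nikolai ∩ Ximena: 12:40-13:30, 13:45-14:10.
Hamid ∩ Nikolai ∩ Ximena ∩ Erik: 12:40-12:50, 13:20-13:30, 13:45-13:50.
Hamid ∩ Nikolai ∩ Ximena ∩ Erik ∩ Vanya: 12:40-12:50, 13:20-13:30, 13:45-13:50.
Hamid ∩ Nikolai ∩ Ximena ∩ Erik ∩ Vanya ∩ Xiulan: 12:40-12:50.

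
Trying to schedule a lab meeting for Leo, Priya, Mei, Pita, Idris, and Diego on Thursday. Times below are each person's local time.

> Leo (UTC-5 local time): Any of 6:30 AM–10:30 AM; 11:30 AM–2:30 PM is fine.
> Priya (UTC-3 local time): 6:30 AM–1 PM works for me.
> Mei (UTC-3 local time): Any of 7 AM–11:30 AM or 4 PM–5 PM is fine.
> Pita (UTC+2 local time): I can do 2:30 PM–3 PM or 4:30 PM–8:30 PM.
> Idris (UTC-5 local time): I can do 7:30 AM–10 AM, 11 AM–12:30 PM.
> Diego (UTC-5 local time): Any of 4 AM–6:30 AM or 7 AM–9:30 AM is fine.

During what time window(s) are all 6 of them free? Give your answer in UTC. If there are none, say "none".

12:30-13:00

Leo in UTC: 11:30-15:30, 16:30-19:30 (add 5h to convert from UTC-5).
Priya in UTC: 09:30-16:00 (add 3h to convert from UTC-3).
Mei in UTC: 10:00-14:30, 19:00-20:00 (add 3h to convert from UTC-3).
Pita in UTC: 12:30-13:00, 14:30-18:30 (subtract 2h to convert from UTC+2).
Idris in UTC: 12:30-15:00, 16:00-17:30 (add 5h to convert from UTC-5).
Diego in UTC: 09:00-11:30, 12:00-14:30 (add 5h to convert from UTC-5).
Leo ∩ Priya: 11:30-15:30.
Leo ∩ Priya ∩ Mei: 11:30-14:30.
Leo ∩ Priya ∩ Mei ∩ Pita: 12:30-13:00.
Leo ∩ Priya ∩ Mei ∩ Pita ∩ Idris: 12:30-13:00.
Leo ∩ Priya ∩ Mei ∩ Pita ∩ Idris ∩ Diego: 12:30-13:00.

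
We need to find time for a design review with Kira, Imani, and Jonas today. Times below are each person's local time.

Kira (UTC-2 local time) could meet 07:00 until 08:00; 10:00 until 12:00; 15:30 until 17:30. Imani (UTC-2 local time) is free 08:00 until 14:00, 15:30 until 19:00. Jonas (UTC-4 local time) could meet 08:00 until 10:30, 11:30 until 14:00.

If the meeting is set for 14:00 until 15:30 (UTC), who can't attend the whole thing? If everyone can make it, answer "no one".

Kira in UTC: 09:00-10:00, 12:00-14:00, 17:30-19:30 (add 2h to convert from UTC-2).
Imani in UTC: 10:00-16:00, 17:30-21:00 (add 2h to convert from UTC-2).
Jonas in UTC: 12:00-14:30, 15:30-18:00 (add 4h to convert from UTC-4).
Kira: not fully free for 14:00-15:30. Imani: free for 14:00-15:30. Jonas: not fully free for 14:00-15:30.

Jonas, Kira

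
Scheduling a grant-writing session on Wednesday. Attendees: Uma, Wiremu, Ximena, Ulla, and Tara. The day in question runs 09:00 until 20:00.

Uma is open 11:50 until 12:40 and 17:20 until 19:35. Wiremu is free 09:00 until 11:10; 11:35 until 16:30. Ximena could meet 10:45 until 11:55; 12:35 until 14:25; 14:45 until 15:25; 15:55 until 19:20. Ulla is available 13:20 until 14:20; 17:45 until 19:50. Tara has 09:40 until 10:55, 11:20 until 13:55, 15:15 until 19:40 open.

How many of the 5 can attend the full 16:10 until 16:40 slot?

Ximena and Tara can make the full 16:10-16:40 slot — that's 2.

2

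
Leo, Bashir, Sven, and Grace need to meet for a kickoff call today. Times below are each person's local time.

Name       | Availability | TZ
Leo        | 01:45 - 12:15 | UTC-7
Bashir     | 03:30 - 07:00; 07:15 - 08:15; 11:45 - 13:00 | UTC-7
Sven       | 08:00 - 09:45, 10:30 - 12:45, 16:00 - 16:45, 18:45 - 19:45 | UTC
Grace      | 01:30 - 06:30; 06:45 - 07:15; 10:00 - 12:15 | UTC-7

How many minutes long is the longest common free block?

Leo in UTC: 08:45-19:15 (add 7h to convert from UTC-7).
Bashir in UTC: 10:30-14:00, 14:15-15:15, 18:45-20:00 (add 7h to convert from UTC-7).
Sven in UTC: 08:00-09:45, 10:30-12:45, 16:00-16:45, 18:45-19:45.
Grace in UTC: 08:30-13:30, 13:45-14:15, 17:00-19:15 (add 7h to convert from UTC-7).
Leo ∩ Bashir: 10:30-14:00, 14:15-15:15, 18:45-19:15.
Leo ∩ Bashir ∩ Sven: 10:30-12:45, 18:45-19:15.
Leo ∩ Bashir ∩ Sven ∩ Grace: 10:30-12:45, 18:45-19:15.
Those are the intersection windows.
The longest is 10:30-12:45 at 135 minutes.

135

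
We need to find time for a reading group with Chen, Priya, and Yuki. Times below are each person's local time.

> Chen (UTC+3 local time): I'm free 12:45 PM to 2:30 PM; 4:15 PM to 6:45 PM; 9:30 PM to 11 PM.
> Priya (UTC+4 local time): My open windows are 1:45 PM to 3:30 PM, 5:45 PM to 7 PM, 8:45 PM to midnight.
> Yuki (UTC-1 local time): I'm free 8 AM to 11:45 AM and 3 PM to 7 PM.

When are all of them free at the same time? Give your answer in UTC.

Chen in UTC: 09:45-11:30, 13:15-15:45, 18:30-20:00 (subtract 3h to convert from UTC+3).
Priya in UTC: 09:45-11:30, 13:45-15:00, 16:45-20:00 (subtract 4h to convert from UTC+4).
Yuki in UTC: 09:00-12:45, 16:00-20:00 (add 1h to convert from UTC-1).
Chen ∩ Priya: 09:45-11:30, 13:45-15:00, 18:30-20:00.
Chen ∩ Priya ∩ Yuki: 09:45-11:30, 18:30-20:00.

09:45-11:30, 18:30-20:00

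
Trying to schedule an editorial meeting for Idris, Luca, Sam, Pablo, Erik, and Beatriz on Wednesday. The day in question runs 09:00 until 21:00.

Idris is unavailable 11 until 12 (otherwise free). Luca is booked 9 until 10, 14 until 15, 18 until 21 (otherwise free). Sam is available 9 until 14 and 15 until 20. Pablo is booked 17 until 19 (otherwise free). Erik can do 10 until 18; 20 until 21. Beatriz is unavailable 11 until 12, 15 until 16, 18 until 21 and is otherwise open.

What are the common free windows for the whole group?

10:00-11:00, 12:00-14:00, 16:00-17:00

Idris free: 09:00-11:00, 12:00-21:00 (invert busy blocks within the working day).
Luca free: 10:00-14:00, 15:00-18:00 (invert busy blocks within the working day).
Sam free: 09:00-14:00, 15:00-20:00.
Pablo free: 09:00-17:00, 19:00-21:00 (invert busy blocks within the working day).
Erik free: 10:00-18:00, 20:00-21:00.
Beatriz free: 09:00-11:00, 12:00-15:00, 16:00-18:00 (invert busy blocks within the working day).
Idris ∩ Luca: 10:00-11:00, 12:00-14:00, 15:00-18:00.
Idris ∩ Luca ∩ Sam: 10:00-11:00, 12:00-14:00, 15:00-18:00.
Idris ∩ Luca ∩ Sam ∩ Pablo: 10:00-11:00, 12:00-14:00, 15:00-17:00.
Idris ∩ Luca ∩ Sam ∩ Pablo ∩ Erik: 10:00-11:00, 12:00-14:00, 15:00-17:00.
Idris ∩ Luca ∩ Sam ∩ Pablo ∩ Erik ∩ Beatriz: 10:00-11:00, 12:00-14:00, 16:00-17:00.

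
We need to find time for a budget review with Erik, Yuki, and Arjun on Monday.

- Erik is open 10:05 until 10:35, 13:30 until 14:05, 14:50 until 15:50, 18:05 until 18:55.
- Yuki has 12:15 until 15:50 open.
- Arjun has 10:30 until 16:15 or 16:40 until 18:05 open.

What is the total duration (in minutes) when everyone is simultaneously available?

Erik ∩ Yuki: 13:30-14:05, 14:50-15:50.
Erik ∩ Yuki ∩ Arjun: 13:30-14:05, 14:50-15:50.
Those are the intersection windows.
Summing the common windows: 35 + 60 = 95 minutes.

95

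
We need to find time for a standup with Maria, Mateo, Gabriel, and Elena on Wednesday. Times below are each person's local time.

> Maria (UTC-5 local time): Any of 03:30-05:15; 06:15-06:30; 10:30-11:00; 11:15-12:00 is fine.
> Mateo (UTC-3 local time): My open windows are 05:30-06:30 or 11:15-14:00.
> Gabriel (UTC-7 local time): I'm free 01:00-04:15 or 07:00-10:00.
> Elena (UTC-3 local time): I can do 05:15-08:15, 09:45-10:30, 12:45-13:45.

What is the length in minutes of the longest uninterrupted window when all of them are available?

Maria in UTC: 08:30-10:15, 11:15-11:30, 15:30-16:00, 16:15-17:00 (add 5h to convert from UTC-5).
Mateo in UTC: 08:30-09:30, 14:15-17:00 (add 3h to convert from UTC-3).
Gabriel in UTC: 08:00-11:15, 14:00-17:00 (add 7h to convert from UTC-7).
Elena in UTC: 08:15-11:15, 12:45-13:30, 15:45-16:45 (add 3h to convert from UTC-3).
Maria ∩ Mateo: 08:30-09:30, 15:30-16:00, 16:15-17:00.
Maria ∩ Mateo ∩ Gabriel: 08:30-09:30, 15:30-16:00, 16:15-17:00.
Maria ∩ Mateo ∩ Gabriel ∩ Elena: 08:30-09:30, 15:45-16:00, 16:15-16:45.
Those are the intersection windows.
The longest is 08:30-09:30 at 60 minutes.

60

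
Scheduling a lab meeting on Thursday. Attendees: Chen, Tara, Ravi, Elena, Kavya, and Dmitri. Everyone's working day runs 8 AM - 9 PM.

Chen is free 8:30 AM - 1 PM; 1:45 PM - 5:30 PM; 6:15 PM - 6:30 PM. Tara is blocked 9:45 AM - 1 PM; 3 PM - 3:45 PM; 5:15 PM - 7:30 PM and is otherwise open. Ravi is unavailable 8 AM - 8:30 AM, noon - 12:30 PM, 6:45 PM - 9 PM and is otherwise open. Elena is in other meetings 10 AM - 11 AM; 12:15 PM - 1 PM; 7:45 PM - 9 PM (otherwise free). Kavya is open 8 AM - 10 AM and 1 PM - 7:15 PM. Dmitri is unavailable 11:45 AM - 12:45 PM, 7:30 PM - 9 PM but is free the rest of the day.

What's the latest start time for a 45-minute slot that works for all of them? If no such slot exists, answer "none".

Chen free: 08:30-13:00, 13:45-17:30, 18:15-18:30.
Tara free: 08:00-09:45, 13:00-15:00, 15:45-17:15, 19:30-21:00 (invert busy blocks within the working day).
Ravi free: 08:30-12:00, 12:30-18:45 (invert busy blocks within the working day).
Elena free: 08:00-10:00, 11:00-12:15, 13:00-19:45 (invert busy blocks within the working day).
Kavya free: 08:00-10:00, 13:00-19:15.
Dmitri free: 08:00-11:45, 12:45-19:30 (invert busy blocks within the working day).
Chen ∩ Tara: 08:30-09:45, 13:45-15:00, 15:45-17:15.
Chen ∩ Tara ∩ Ravi: 08:30-09:45, 13:45-15:00, 15:45-17:15.
Chen ∩ Tara ∩ Ravi ∩ Elena: 08:30-09:45, 13:45-15:00, 15:45-17:15.
Chen ∩ Tara ∩ Ravi ∩ Elena ∩ Kavya: 08:30-09:45, 13:45-15:00, 15:45-17:15.
Chen ∩ Tara ∩ Ravi ∩ Elena ∩ Kavya ∩ Dmitri: 08:30-09:45, 13:45-15:00, 15:45-17:15.
The last common window of at least 45 minutes is 15:45-17:15; a 45-minute meeting can start as late as 16:30 and still end by 17:15.

16:30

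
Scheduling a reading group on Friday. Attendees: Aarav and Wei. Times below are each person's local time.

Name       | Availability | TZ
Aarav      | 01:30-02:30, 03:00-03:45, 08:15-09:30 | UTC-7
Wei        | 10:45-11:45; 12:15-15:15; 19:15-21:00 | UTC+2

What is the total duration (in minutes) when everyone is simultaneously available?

Aarav in UTC: 08:30-09:30, 10:00-10:45, 15:15-16:30 (add 7h to convert from UTC-7).
Wei in UTC: 08:45-09:45, 10:15-13:15, 17:15-19:00 (subtract 2h to convert from UTC+2).
Aarav ∩ Wei: 08:45-09:30, 10:15-10:45.
Summing the common windows: 45 + 30 = 75 minutes.

75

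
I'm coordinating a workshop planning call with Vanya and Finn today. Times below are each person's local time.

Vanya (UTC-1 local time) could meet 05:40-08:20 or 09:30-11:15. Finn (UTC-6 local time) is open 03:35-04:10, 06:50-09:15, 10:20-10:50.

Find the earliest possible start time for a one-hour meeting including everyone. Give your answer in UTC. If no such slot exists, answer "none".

none

Vanya in UTC: 06:40-09:20, 10:30-12:15 (add 1h to convert from UTC-1).
Finn in UTC: 09:35-10:10, 12:50-15:15, 16:20-16:50 (add 6h to convert from UTC-6).
Vanya ∩ Finn: ∅.
There is no time when everyone is free.
No common window is at least 60 minutes long.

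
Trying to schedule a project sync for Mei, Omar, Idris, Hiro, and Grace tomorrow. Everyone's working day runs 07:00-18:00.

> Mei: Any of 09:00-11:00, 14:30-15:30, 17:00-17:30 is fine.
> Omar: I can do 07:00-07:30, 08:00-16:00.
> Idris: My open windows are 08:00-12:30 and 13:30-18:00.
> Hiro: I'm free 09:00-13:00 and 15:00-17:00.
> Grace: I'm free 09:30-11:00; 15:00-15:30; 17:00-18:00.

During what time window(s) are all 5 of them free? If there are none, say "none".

Mei ∩ Omar: 09:00-11:00, 14:30-15:30.
Mei ∩ Omar ∩ Idris: 09:00-11:00, 14:30-15:30.
Mei ∩ Omar ∩ Idris ∩ Hiro: 09:00-11:00, 15:00-15:30.
Mei ∩ Omar ∩ Idris ∩ Hiro ∩ Grace: 09:30-11:00, 15:00-15:30.
Those are the intersection windows.

09:30-11:00, 15:00-15:30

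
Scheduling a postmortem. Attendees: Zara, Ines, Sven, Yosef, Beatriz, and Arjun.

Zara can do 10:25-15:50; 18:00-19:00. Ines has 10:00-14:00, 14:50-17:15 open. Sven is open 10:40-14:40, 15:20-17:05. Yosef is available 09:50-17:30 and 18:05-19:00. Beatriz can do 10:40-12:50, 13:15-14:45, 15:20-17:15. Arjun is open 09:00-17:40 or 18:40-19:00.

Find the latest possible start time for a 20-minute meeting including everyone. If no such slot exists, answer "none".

15:30

Zara ∩ Ines: 10:25-14:00, 14:50-15:50.
Zara ∩ Ines ∩ Sven: 10:40-14:00, 15:20-15:50.
Zara ∩ Ines ∩ Sven ∩ Yosef: 10:40-14:00, 15:20-15:50.
Zara ∩ Ines ∩ Sven ∩ Yosef ∩ Beatriz: 10:40-12:50, 13:15-14:00, 15:20-15:50.
Zara ∩ Ines ∩ Sven ∩ Yosef ∩ Beatriz ∩ Arjun: 10:40-12:50, 13:15-14:00, 15:20-15:50.
Those are the intersection windows.
The last common window of at least 20 minutes is 15:20-15:50; a 20-minute meeting can start as late as 15:30 and still end by 15:50.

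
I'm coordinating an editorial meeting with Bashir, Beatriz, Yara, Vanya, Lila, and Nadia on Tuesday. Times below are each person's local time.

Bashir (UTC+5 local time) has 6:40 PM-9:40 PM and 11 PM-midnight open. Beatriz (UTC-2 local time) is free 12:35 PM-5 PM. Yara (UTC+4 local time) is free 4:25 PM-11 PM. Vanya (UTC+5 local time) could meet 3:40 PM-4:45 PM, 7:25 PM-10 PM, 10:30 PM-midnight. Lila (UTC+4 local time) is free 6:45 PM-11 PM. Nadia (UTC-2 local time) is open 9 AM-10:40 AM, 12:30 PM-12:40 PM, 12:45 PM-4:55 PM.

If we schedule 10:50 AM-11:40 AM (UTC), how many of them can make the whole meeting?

1

Bashir in UTC: 13:40-16:40, 18:00-19:00 (subtract 5h to convert from UTC+5).
Beatriz in UTC: 14:35-19:00 (add 2h to convert from UTC-2).
Yara in UTC: 12:25-19:00 (subtract 4h to convert from UTC+4).
Vanya in UTC: 10:40-11:45, 14:25-17:00, 17:30-19:00 (subtract 5h to convert from UTC+5).
Lila in UTC: 14:45-19:00 (subtract 4h to convert from UTC+4).
Nadia in UTC: 11:00-12:40, 14:30-14:40, 14:45-18:55 (add 2h to convert from UTC-2).
Vanya can make the full 10:50-11:40 slot — that's 1.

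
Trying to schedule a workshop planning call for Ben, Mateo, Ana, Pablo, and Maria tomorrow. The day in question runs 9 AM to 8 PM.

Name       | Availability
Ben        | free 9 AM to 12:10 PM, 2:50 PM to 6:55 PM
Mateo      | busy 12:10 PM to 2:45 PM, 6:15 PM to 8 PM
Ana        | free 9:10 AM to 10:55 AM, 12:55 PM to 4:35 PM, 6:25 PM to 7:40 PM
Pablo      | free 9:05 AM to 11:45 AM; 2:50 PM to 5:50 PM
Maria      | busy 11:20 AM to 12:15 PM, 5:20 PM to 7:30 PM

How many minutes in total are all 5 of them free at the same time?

Ben free: 09:00-12:10, 14:50-18:55.
Mateo free: 09:00-12:10, 14:45-18:15 (invert busy blocks within the working day).
Ana free: 09:10-10:55, 12:55-16:35, 18:25-19:40.
Pablo free: 09:05-11:45, 14:50-17:50.
Maria free: 09:00-11:20, 12:15-17:20, 19:30-20:00 (invert busy blocks within the working day).
Ben ∩ Mateo: 09:00-12:10, 14:50-18:15.
Ben ∩ Mateo ∩ Ana: 09:10-10:55, 14:50-16:35.
Ben ∩ Mateo ∩ Ana ∩ Pablo: 09:10-10:55, 14:50-16:35.
Ben ∩ Mateo ∩ Ana ∩ Pablo ∩ Maria: 09:10-10:55, 14:50-16:35.
Summing the common windows: 105 + 105 = 210 minutes.

210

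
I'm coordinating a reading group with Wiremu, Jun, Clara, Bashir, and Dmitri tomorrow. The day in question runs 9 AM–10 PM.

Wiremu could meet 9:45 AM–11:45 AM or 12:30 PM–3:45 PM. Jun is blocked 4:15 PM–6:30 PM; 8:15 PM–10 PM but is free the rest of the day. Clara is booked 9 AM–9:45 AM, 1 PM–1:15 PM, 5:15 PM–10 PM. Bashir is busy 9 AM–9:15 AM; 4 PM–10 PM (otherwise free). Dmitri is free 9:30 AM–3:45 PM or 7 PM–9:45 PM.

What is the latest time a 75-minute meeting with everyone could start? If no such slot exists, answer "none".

Wiremu free: 09:45-11:45, 12:30-15:45.
Jun free: 09:00-16:15, 18:30-20:15 (invert busy blocks within the working day).
Clara free: 09:45-13:00, 13:15-17:15 (invert busy blocks within the working day).
Bashir free: 09:15-16:00 (invert busy blocks within the working day).
Dmitri free: 09:30-15:45, 19:00-21:45.
Wiremu ∩ Jun: 09:45-11:45, 12:30-15:45.
Wiremu ∩ Jun ∩ Clara: 09:45-11:45, 12:30-13:00, 13:15-15:45.
Wiremu ∩ Jun ∩ Clara ∩ Bashir: 09:45-11:45, 12:30-13:00, 13:15-15:45.
Wiremu ∩ Jun ∩ Clara ∩ Bashir ∩ Dmitri: 09:45-11:45, 12:30-13:00, 13:15-15:45.
The last common window of at least 75 minutes is 13:15-15:45; a 75-minute meeting can start as late as 14:30 and still end by 15:45.

14:30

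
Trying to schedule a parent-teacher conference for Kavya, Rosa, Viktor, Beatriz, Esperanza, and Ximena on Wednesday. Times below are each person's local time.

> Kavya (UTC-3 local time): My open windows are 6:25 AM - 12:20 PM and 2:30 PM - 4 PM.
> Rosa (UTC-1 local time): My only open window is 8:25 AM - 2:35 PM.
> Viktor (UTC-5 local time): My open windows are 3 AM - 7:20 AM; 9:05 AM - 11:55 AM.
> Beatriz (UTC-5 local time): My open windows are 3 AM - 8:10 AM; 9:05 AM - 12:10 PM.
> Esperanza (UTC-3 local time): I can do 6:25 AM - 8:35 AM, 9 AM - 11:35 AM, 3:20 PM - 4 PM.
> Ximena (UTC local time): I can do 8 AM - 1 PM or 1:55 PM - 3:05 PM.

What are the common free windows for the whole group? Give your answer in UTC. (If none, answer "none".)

09:25-11:35, 12:00-12:20, 14:05-14:35

Kavya in UTC: 09:25-15:20, 17:30-19:00 (add 3h to convert from UTC-3).
Rosa in UTC: 09:25-15:35 (add 1h to convert from UTC-1).
Viktor in UTC: 08:00-12:20, 14:05-16:55 (add 5h to convert from UTC-5).
Beatriz in UTC: 08:00-13:10, 14:05-17:10 (add 5h to convert from UTC-5).
Esperanza in UTC: 09:25-11:35, 12:00-14:35, 18:20-19:00 (add 3h to convert from UTC-3).
Ximena in UTC: 08:00-13:00, 13:55-15:05.
Kavya ∩ Rosa: 09:25-15:20.
Kavya ∩ Rosa ∩ Viktor: 09:25-12:20, 14:05-15:20.
Kavya ∩ Rosa ∩ Viktor ∩ Beatriz: 09:25-12:20, 14:05-15:20.
Kavya ∩ Rosa ∩ Viktor ∩ Beatriz ∩ Esperanza: 09:25-11:35, 12:00-12:20, 14:05-14:35.
Kavya ∩ Rosa ∩ Viktor ∩ Beatriz ∩ Esperanza ∩ Ximena: 09:25-11:35, 12:00-12:20, 14:05-14:35.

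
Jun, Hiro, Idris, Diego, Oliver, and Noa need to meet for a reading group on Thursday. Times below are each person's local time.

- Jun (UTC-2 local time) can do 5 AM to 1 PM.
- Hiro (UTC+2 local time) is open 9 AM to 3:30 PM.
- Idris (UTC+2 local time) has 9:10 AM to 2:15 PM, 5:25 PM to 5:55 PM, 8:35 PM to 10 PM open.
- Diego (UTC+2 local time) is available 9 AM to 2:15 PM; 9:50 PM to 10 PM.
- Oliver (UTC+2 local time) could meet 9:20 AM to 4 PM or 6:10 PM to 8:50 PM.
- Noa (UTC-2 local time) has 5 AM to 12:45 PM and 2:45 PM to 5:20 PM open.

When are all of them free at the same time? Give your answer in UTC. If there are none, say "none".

Jun in UTC: 07:00-15:00 (add 2h to convert from UTC-2).
Hiro in UTC: 07:00-13:30 (subtract 2h to convert from UTC+2).
Idris in UTC: 07:10-12:15, 15:25-15:55, 18:35-20:00 (subtract 2h to convert from UTC+2).
Diego in UTC: 07:00-12:15, 19:50-20:00 (subtract 2h to convert from UTC+2).
Oliver in UTC: 07:20-14:00, 16:10-18:50 (subtract 2h to convert from UTC+2).
Noa in UTC: 07:00-14:45, 16:45-19:20 (add 2h to convert from UTC-2).
Jun ∩ Hiro: 07:00-13:30.
Jun ∩ Hiro ∩ Idris: 07:10-12:15.
Jun ∩ Hiro ∩ Idris ∩ Diego: 07:10-12:15.
Jun ∩ Hiro ∩ Idris ∩ Diego ∩ Oliver: 07:20-12:15.
Jun ∩ Hiro ∩ Idris ∩ Diego ∩ Oliver ∩ Noa: 07:20-12:15.
Those are the intersection windows.

07:20-12:15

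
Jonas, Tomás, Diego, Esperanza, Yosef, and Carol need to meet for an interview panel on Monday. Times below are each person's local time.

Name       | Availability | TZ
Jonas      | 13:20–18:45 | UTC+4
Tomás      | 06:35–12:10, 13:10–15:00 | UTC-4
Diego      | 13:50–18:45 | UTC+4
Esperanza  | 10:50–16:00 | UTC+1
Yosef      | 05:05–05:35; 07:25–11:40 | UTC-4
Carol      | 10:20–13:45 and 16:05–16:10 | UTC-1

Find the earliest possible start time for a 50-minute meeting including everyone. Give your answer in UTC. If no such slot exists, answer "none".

11:25

Jonas in UTC: 09:20-14:45 (subtract 4h to convert from UTC+4).
Tomás in UTC: 10:35-16:10, 17:10-19:00 (add 4h to convert from UTC-4).
Diego in UTC: 09:50-14:45 (subtract 4h to convert from UTC+4).
Esperanza in UTC: 09:50-15:00 (subtract 1h to convert from UTC+1).
Yosef in UTC: 09:05-09:35, 11:25-15:40 (add 4h to convert from UTC-4).
Carol in UTC: 11:20-14:45, 17:05-17:10 (add 1h to convert from UTC-1).
Jonas ∩ Tomás: 10:35-14:45.
Jonas ∩ Tomás ∩ Diego: 10:35-14:45.
Jonas ∩ Tomás ∩ Diego ∩ Esperanza: 10:35-14:45.
Jonas ∩ Tomás ∩ Diego ∩ Esperanza ∩ Yosef: 11:25-14:45.
Jonas ∩ Tomás ∩ Diego ∩ Esperanza ∩ Yosef ∩ Carol: 11:25-14:45.
The first common window of at least 50 minutes is 11:25-14:45, so the earliest start is 11:25.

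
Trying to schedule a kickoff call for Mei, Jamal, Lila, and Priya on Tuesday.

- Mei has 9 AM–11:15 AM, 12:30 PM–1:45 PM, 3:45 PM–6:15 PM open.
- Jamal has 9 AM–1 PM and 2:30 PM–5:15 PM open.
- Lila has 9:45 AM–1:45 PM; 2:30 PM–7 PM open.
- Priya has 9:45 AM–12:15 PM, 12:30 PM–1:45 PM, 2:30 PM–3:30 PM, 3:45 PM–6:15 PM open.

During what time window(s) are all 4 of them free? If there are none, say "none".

09:45-11:15, 12:30-13:00, 15:45-17:15

Mei ∩ Jamal: 09:00-11:15, 12:30-13:00, 15:45-17:15.
Mei ∩ Jamal ∩ Lila: 09:45-11:15, 12:30-13:00, 15:45-17:15.
Mei ∩ Jamal ∩ Lila ∩ Priya: 09:45-11:15, 12:30-13:00, 15:45-17:15.
So the common availability across everyone is 09:45-11:15, 12:30-13:00, 15:45-17:15.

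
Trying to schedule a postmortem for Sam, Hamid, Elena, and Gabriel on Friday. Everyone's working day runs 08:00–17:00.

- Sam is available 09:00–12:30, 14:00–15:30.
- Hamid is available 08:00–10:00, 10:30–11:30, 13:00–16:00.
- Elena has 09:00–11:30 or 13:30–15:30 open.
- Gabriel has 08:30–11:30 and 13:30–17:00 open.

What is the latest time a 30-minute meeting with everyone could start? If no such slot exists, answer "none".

15:00

Sam ∩ Hamid: 09:00-10:00, 10:30-11:30, 14:00-15:30.
Sam ∩ Hamid ∩ Elena: 09:00-10:00, 10:30-11:30, 14:00-15:30.
Sam ∩ Hamid ∩ Elena ∩ Gabriel: 09:00-10:00, 10:30-11:30, 14:00-15:30.
Those are the intersection windows.
The last common window of at least 30 minutes is 14:00-15:30; a 30-minute meeting can start as late as 15:00 and still end by 15:30.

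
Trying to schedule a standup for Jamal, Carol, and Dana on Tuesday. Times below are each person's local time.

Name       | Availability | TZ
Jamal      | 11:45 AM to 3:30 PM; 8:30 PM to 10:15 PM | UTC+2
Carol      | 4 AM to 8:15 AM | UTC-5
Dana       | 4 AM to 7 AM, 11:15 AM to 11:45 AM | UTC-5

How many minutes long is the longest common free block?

135

Jamal in UTC: 09:45-13:30, 18:30-20:15 (subtract 2h to convert from UTC+2).
Carol in UTC: 09:00-13:15 (add 5h to convert from UTC-5).
Dana in UTC: 09:00-12:00, 16:15-16:45 (add 5h to convert from UTC-5).
Jamal ∩ Carol: 09:45-13:15.
Jamal ∩ Carol ∩ Dana: 09:45-12:00.
Those are the intersection windows.
The longest is 09:45-12:00 at 135 minutes.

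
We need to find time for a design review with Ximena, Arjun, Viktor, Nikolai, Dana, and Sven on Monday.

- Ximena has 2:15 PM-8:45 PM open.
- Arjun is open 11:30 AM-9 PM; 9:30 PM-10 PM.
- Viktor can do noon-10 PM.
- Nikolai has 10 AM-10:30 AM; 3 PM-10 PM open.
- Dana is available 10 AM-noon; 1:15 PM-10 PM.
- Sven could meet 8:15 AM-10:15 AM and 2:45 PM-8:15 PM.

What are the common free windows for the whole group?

15:00-20:15

Ximena ∩ Arjun: 14:15-20:45.
Ximena ∩ Arjun ∩ Viktor: 14:15-20:45.
Ximena ∩ Arjun ∩ Viktor ∩ Nikolai: 15:00-20:45.
Ximena ∩ Arjun ∩ Viktor ∩ Nikolai ∩ Dana: 15:00-20:45.
Ximena ∩ Arjun ∩ Viktor ∩ Nikolai ∩ Dana ∩ Sven: 15:00-20:15.
Those are the intersection windows.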